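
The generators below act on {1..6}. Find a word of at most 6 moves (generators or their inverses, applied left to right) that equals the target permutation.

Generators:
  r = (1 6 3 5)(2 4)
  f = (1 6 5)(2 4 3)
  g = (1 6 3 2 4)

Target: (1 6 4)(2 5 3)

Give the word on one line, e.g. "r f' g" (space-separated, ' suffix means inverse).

r f g' f g

  after r: (1 6 3 5)(2 4)
  after f: (1 5 6 2 3)
  after g': (1 5)(2 6 3 4)
  after f: (2 5 6)
  after g: (1 6 4)(2 5 3)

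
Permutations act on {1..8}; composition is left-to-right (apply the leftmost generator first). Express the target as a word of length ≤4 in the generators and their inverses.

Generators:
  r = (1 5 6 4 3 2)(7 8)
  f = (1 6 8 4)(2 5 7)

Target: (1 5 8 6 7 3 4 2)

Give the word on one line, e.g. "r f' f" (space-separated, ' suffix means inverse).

f r'

  after f: (1 6 8 4)(2 5 7)
  after r': (1 5 8 6 7 3 4 2)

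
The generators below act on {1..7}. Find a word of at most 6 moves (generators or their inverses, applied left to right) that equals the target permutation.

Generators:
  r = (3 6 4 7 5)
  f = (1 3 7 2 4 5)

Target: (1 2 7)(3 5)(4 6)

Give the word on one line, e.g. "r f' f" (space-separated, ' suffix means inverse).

f' r' f r'

  after f': (1 5 4 2 7 3)
  after r': (1 7 5 6 3)(2 4)
  after f: (1 2 5 6 7)
  after r': (1 2 7)(3 5)(4 6)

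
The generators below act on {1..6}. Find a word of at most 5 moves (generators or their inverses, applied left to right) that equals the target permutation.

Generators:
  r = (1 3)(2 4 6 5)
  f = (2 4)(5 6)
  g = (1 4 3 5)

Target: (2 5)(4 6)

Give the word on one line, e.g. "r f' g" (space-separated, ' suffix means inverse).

  after g': (1 5 3 4)
  after g': (1 3)(4 5)
  after r': (2 5)(4 6)

g' g' r'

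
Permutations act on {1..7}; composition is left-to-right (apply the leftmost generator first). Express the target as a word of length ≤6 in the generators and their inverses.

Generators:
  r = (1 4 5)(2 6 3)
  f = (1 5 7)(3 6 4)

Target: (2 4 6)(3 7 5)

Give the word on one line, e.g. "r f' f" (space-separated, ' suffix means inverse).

f' r f' f'

  after f': (1 7 5)(3 4 6)
  after r: (1 7)(2 6)(3 5 4)
  after f': (1 5 6 2 3)
  after f': (2 4 6)(3 7 5)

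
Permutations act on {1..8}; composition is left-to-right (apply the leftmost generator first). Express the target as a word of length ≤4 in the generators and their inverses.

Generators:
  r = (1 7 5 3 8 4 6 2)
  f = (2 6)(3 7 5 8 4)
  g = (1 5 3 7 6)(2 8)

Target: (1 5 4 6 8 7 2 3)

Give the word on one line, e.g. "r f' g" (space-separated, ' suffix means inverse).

r' g' f'

  after r': (1 2 6 4 8 3 5 7)
  after g': (1 8 5 3)(2 7 6 4)
  after f': (1 5 4 6 8 7 2 3)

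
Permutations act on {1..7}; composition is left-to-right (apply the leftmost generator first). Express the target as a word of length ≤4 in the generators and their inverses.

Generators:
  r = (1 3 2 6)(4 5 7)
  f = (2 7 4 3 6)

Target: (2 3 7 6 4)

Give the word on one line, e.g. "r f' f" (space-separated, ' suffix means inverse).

  after f': (2 6 3 4 7)
  after f': (2 3 7 6 4)

f' f'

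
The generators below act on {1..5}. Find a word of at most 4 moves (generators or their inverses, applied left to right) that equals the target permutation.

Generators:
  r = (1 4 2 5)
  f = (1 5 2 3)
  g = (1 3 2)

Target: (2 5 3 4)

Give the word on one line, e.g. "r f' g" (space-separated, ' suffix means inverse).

  after r: (1 4 2 5)
  after f: (1 4 3)
  after r: (1 2 5)(3 4)
  after g: (2 5 3 4)

r f r g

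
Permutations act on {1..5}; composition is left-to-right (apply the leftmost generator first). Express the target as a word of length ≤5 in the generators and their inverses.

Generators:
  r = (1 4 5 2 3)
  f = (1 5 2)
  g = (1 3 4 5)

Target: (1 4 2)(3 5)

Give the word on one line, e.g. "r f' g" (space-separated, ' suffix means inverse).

f g r

  after f: (1 5 2)
  after g: (2 3 4 5)
  after r: (1 4 2)(3 5)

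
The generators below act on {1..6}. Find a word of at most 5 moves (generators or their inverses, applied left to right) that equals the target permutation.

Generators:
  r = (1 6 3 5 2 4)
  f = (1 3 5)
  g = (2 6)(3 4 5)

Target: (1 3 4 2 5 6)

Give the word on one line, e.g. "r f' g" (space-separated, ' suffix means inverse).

g' r r

  after g': (2 6)(3 5 4)
  after r: (1 6 4 5)(2 3)
  after r: (1 3 4 2 5 6)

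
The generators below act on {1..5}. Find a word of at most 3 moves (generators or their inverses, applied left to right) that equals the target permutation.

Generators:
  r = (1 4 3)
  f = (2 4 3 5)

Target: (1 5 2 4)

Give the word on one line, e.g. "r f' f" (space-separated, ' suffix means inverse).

  after r': (1 3 4)
  after f: (1 5 2 4)

r' f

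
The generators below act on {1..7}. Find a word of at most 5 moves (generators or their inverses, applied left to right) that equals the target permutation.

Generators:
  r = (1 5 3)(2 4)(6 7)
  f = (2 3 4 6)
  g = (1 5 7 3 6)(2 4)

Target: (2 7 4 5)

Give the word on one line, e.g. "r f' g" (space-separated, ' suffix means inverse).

r f r'

  after r: (1 5 3)(2 4)(6 7)
  after f: (1 5 4 3)(2 6 7)
  after r': (2 7 4 5)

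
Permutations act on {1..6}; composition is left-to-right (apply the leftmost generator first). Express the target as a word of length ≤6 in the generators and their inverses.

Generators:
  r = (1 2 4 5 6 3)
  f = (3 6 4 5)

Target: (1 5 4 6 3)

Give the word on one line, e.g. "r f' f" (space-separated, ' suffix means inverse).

r r f' r'

  after r: (1 2 4 5 6 3)
  after r: (1 4 6)(2 5 3)
  after f': (1 6)(2 4 3)
  after r': (1 5 4 6 3)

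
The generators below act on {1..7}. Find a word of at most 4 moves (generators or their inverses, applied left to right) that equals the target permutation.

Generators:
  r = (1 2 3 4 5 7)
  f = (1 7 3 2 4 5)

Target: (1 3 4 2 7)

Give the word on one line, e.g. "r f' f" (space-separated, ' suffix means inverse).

  after r': (1 7 5 4 3 2)
  after f: (1 3 4 2 7)

r' f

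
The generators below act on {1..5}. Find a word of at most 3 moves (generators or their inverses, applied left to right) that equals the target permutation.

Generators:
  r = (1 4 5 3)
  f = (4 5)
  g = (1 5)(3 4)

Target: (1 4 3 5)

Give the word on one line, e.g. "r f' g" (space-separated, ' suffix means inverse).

g f'

  after g: (1 5)(3 4)
  after f': (1 4 3 5)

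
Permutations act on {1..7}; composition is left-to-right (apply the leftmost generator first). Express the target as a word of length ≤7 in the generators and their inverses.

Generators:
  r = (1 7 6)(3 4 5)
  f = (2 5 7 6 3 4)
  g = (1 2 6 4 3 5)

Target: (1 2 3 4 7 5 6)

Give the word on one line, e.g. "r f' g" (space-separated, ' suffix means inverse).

  after f: (2 5 7 6 3 4)
  after g: (1 2)(4 6 5 7)
  after f: (1 5 6 7 2)(3 4)
  after r': (1 4 5 7 2 6)
  after f: (1 2 3 4 7 5 6)

f g f r' f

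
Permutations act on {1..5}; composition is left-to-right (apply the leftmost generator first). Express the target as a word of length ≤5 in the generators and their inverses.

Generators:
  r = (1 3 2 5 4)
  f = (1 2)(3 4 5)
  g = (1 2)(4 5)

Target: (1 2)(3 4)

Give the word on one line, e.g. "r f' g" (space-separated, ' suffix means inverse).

  after r': (1 4 5 2 3)
  after f': (1 3 2 5)
  after r': (4 5)
  after f: (1 2)(3 4)

r' f' r' f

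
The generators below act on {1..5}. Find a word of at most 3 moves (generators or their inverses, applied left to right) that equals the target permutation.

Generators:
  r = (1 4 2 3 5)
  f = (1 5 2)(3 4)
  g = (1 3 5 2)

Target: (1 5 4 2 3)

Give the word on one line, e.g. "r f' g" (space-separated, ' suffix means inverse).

g r' g'

  after g: (1 3 5 2)
  after r': (1 2 5 4)
  after g': (1 5 4 2 3)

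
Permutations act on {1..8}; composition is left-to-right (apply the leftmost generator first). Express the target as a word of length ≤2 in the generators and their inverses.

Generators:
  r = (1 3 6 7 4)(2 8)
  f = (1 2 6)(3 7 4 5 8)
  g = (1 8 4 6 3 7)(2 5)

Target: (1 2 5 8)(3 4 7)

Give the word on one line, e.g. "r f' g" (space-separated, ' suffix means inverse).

  after g: (1 8 4 6 3 7)(2 5)
  after r: (1 2 5 8)(3 4 7)

g r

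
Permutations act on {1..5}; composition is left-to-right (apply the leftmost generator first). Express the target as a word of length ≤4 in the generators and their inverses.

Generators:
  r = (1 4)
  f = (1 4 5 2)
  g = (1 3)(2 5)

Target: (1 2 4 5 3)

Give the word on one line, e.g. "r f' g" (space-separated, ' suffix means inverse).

  after f: (1 4 5 2)
  after f: (1 5)(2 4)
  after g: (1 2 4 5 3)

f f g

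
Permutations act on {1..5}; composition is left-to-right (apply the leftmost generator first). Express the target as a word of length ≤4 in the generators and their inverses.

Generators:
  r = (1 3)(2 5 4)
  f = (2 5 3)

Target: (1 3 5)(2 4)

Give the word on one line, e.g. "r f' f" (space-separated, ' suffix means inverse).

  after f: (2 5 3)
  after r: (1 3 5)(2 4)

f r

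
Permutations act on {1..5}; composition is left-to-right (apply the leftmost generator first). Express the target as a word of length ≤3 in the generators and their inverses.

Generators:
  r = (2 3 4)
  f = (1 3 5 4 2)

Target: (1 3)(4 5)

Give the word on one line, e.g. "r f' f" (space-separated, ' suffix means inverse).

f' r' r'

  after f': (1 2 4 5 3)
  after r': (1 4 5 2 3)
  after r': (1 3)(4 5)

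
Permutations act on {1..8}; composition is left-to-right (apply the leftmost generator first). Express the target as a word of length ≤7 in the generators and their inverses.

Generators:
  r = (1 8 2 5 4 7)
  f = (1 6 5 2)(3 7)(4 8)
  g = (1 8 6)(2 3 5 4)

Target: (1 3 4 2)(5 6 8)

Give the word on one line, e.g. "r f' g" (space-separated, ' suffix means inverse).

g f g' g' r

  after g: (1 8 6)(2 3 5 4)
  after f: (1 4)(2 7 3)(5 8)
  after g': (1 5)(2 7)(3 4 6 8)
  after g': (1 3 5 6)(2 7 4 8)
  after r: (1 3 4 2)(5 6 8)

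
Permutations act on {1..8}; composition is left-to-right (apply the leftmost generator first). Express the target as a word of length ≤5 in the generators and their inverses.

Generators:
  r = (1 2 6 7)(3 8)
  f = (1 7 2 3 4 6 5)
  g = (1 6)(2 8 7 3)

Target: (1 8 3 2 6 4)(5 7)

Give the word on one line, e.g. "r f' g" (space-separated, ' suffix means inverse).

r f r f'

  after r: (1 2 6 7)(3 8)
  after f: (1 3 8 4 6 2 5)
  after r: (1 8 4 7)(2 5)
  after f': (1 8 3 2 6 4)(5 7)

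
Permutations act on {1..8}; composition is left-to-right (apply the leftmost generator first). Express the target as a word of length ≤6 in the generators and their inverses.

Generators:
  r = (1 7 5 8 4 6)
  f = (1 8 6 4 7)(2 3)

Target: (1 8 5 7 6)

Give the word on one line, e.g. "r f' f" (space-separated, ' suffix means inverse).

f r' f r

  after f: (1 8 6 4 7)(2 3)
  after r': (1 5 7 6 8 4)(2 3)
  after f: (1 5)(4 8 7)
  after r: (1 8 5 7 6)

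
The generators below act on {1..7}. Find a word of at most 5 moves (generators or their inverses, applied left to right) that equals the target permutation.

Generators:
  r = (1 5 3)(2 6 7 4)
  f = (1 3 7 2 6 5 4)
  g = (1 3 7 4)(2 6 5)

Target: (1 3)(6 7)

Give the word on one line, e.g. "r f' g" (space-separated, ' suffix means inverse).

g' f g' r' g'

  after g': (1 4 7 3)(2 5 6)
  after f: (2 4)
  after g': (1 4 5 6 2 7 3)
  after r': (1 7 5 2 6 4)
  after g': (1 3)(6 7)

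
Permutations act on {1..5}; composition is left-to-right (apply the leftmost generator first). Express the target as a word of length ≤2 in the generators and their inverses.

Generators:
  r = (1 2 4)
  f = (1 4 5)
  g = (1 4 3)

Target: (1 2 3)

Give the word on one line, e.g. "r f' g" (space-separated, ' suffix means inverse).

r g

  after r: (1 2 4)
  after g: (1 2 3)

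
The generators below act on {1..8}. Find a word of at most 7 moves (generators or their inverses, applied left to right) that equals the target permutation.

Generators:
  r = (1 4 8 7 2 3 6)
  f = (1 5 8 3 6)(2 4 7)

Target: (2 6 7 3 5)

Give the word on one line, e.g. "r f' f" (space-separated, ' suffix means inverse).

  after f: (1 5 8 3 6)(2 4 7)
  after r': (1 5 4 8 2)
  after f': (2 6 3 8 7 4 5)
  after f': (1 6 8 4)(2 3 5 7)
  after r: (2 6 7 3 5)

f r' f' f' r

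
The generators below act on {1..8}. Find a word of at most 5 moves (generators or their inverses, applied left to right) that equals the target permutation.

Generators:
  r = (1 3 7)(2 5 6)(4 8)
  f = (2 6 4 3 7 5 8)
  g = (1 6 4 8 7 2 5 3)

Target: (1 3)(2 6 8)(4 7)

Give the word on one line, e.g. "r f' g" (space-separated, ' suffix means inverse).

r g' f' r g'

  after r: (1 3 7)(2 5 6)(4 8)
  after g': (1 5)(3 8 6 7)
  after f': (1 7 4 6 3 5)(2 8)
  after r: (2 4)(3 6 7 8 5)
  after g': (1 3)(2 6 8)(4 7)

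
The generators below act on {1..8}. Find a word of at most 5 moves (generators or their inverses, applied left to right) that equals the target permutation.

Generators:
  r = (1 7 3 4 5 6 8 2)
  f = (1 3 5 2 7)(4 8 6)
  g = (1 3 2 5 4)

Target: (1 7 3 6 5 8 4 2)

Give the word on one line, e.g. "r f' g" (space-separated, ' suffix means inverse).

g f' r g

  after g: (1 3 2 5 4)
  after f': (2 3 5 6 8 4 7)
  after r: (1 7)(2 4 3 6)(5 8)
  after g: (1 7 3 6 5 8 4 2)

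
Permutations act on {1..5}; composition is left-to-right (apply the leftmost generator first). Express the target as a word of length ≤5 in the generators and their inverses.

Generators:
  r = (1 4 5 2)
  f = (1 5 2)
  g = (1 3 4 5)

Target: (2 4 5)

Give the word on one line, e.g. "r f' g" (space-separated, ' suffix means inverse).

r g f g' r

  after r: (1 4 5 2)
  after g: (1 5 2 3 4)
  after f: (1 2 3 4 5)
  after g': (1 2)
  after r: (2 4 5)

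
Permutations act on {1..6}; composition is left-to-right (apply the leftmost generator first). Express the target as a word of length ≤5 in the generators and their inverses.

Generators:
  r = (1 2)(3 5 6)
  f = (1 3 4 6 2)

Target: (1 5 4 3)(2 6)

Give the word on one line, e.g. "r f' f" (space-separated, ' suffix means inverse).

f' f' r r f

  after f': (1 2 6 4 3)
  after f': (1 6 3 2 4)
  after r: (1 3)(2 4)(5 6)
  after r: (1 5 3 2 4)
  after f: (1 5 4 3)(2 6)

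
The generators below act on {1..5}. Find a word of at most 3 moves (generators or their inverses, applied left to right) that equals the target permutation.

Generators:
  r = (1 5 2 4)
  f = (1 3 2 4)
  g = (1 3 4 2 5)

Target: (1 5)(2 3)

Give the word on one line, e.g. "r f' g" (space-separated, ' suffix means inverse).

  after f': (1 4 2 3)
  after f': (1 2)(3 4)
  after g: (1 5)(2 3)

f' f' g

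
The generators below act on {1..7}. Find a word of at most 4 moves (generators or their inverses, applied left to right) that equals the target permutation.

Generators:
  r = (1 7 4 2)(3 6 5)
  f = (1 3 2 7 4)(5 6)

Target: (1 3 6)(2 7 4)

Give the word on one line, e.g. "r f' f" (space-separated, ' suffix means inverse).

r' f'

  after r': (1 2 4 7)(3 5 6)
  after f': (1 3 6)(2 7 4)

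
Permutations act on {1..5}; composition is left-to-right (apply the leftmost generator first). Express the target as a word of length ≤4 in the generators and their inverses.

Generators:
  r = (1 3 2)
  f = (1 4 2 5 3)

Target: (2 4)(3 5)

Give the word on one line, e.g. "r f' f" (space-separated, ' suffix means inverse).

  after f': (1 3 5 2 4)
  after r': (2 4)(3 5)

f' r'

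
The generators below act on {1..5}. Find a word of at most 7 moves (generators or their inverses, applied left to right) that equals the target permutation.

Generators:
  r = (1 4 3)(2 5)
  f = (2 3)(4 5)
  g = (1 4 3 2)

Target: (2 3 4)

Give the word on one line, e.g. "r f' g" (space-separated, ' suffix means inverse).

  after r: (1 4 3)(2 5)
  after f: (1 5 3)(2 4)
  after r: (1 2 3 4 5)
  after g': (1 3)(2 4 5)
  after r: (2 3 4)

r f r g' r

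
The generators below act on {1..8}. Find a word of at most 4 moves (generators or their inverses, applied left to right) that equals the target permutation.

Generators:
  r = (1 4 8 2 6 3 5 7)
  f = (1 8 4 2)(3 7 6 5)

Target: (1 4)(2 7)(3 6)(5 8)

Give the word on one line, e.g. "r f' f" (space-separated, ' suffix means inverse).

f' r' r'

  after f': (1 2 4 8)(3 5 6 7)
  after r': (1 8 7 6 5 2)
  after r': (1 4)(2 7)(3 6)(5 8)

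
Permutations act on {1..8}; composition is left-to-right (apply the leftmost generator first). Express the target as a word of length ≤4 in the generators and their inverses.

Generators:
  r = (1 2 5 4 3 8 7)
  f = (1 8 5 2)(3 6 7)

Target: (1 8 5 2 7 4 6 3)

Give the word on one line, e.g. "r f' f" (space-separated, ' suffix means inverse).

r f r' r'

  after r: (1 2 5 4 3 8 7)
  after f: (3 5 4 6 7 8)
  after r': (1 7 3 2)(4 6 8)
  after r': (1 8 5 2 7 4 6 3)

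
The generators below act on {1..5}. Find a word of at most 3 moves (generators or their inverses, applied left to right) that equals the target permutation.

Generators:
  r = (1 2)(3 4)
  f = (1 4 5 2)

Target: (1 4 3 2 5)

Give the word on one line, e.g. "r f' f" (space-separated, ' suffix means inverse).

  after r: (1 2)(3 4)
  after f: (2 4 3 5)
  after f: (1 4 3 2 5)

r f f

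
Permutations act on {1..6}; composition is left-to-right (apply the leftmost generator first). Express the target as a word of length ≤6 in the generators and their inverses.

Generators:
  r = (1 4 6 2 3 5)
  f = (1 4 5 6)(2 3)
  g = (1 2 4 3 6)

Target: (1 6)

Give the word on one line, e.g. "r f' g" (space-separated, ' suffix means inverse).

r r f' r' g

  after r: (1 4 6 2 3 5)
  after r: (1 6 3)(2 5 4)
  after f': (1 5)(2 4 3 6)
  after r': (1 3 4 2)
  after g: (1 6)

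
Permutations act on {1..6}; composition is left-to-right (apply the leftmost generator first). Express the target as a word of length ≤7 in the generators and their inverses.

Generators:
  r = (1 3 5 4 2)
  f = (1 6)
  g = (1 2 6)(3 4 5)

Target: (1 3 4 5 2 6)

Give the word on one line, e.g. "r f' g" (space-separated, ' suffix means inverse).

g r' f g g

  after g: (1 2 6)(3 4 5)
  after r': (1 4 3 5)(2 6)
  after f: (1 4 3 5 6 2)
  after g: (1 5)
  after g: (1 3 4 5 2 6)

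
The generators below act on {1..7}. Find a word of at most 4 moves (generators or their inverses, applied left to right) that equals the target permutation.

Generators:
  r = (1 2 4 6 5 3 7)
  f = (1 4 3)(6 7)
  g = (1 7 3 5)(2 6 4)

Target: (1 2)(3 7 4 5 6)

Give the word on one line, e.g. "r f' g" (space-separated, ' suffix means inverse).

  after f: (1 4 3)(6 7)
  after r': (1 2)(3 7 4 5 6)

f r'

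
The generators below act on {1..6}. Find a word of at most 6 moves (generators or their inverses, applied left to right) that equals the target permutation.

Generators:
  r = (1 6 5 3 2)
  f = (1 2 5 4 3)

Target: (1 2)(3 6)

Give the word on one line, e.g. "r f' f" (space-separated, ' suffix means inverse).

f' r f' r'

  after f': (1 3 4 5 2)
  after r: (1 2 6 5)(3 4)
  after f': (2 6)(3 5)
  after r': (1 2)(3 6)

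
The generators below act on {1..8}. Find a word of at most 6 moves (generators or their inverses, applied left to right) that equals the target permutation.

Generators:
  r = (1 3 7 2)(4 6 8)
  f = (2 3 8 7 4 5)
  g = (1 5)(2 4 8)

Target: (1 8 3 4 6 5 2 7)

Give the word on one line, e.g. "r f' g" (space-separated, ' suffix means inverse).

r f' g f' f'

  after r: (1 3 7 2)(4 6 8)
  after f': (1 2)(3 8 7 5 4 6)
  after g: (1 4 6 3 2 5 8 7)
  after f': (1 7)(2 4 6)(3 5)
  after f': (1 8 3 4 6 5 2 7)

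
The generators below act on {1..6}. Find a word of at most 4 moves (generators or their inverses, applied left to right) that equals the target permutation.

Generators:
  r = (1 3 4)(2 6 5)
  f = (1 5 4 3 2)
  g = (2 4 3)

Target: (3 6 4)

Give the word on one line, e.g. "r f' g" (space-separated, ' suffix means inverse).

f' f' r' g

  after f': (1 2 3 4 5)
  after f': (1 3 5 2 4)
  after r': (2 3 6)
  after g: (3 6 4)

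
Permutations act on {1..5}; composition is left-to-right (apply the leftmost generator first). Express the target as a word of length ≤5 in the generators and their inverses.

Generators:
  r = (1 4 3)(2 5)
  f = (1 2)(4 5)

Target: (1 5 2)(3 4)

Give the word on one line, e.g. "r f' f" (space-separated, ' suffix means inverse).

  after r': (1 3 4)(2 5)
  after f': (1 3 5)(2 4)
  after r: (2 3)(4 5)
  after f': (1 2 3)
  after r: (1 5 2)(3 4)

r' f' r f' r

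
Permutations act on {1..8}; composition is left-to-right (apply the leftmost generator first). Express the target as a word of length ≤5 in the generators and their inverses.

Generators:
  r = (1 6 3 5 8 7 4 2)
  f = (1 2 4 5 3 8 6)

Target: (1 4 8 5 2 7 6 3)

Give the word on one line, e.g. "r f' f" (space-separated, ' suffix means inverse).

r f r' r'

  after r: (1 6 3 5 8 7 4 2)
  after f: (5 6 8 7)
  after r': (1 2 4 7 3 6 5)
  after r': (1 4 8 5 2 7 6 3)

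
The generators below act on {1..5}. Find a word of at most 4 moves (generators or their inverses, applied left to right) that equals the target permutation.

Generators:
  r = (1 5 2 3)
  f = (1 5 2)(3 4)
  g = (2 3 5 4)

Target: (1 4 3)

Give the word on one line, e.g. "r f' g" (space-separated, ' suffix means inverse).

r' f

  after r': (1 3 2 5)
  after f: (1 4 3)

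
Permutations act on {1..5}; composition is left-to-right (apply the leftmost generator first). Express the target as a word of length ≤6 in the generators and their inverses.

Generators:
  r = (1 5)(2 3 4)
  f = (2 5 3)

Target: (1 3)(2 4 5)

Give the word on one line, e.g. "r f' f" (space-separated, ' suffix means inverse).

  after f: (2 5 3)
  after f: (2 3 5)
  after r: (1 5 3)(2 4)
  after f: (1 3)(2 4 5)

f f r f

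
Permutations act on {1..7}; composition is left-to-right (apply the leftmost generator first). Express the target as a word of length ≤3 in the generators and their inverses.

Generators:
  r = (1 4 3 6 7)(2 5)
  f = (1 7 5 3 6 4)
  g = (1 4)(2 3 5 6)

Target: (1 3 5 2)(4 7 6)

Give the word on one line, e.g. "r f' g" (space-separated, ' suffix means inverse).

  after r: (1 4 3 6 7)(2 5)
  after f': (1 6)(2 7 4 5)
  after f': (1 3 5 2)(4 7 6)

r f' f'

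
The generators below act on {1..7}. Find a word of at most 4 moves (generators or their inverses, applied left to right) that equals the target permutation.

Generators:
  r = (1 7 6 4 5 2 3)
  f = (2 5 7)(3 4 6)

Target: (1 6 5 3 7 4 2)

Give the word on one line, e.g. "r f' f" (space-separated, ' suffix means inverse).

r r

  after r: (1 7 6 4 5 2 3)
  after r: (1 6 5 3 7 4 2)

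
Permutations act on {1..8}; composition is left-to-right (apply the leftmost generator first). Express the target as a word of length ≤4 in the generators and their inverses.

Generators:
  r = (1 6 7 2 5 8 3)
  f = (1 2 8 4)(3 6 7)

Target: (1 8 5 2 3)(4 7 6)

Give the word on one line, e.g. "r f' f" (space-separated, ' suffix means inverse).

  after f': (1 4 8 2)(3 7 6)
  after r: (1 4 3 2 6)(5 8)
  after f': (1 8 5 2 3)(4 7 6)

f' r f'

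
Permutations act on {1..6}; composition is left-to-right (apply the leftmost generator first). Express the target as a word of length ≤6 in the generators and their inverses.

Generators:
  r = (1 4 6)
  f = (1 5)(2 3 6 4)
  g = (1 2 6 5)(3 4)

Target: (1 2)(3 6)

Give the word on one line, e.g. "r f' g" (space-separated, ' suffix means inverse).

r' f' f' r

  after r': (1 6 4)
  after f': (1 3 2 4 5)
  after f': (1 2 6 3 4)
  after r: (1 2)(3 6)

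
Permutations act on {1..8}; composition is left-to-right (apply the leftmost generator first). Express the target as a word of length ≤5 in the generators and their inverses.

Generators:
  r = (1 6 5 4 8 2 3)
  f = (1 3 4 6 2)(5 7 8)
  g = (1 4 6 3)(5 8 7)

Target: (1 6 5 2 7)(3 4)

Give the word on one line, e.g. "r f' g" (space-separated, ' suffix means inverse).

f' r g'

  after f': (1 2 6 4 3)(5 8 7)
  after r: (1 3 6 8 7 4)(2 5)
  after g': (1 6 5 2 7)(3 4)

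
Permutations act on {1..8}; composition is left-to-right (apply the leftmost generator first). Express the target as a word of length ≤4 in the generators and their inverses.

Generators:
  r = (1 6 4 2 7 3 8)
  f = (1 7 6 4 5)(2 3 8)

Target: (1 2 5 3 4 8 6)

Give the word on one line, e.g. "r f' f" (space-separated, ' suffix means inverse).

  after r': (1 8 3 7 2 4 6)
  after f': (1 3)(2 6 5 4 7 8)
  after r: (1 8 7)(2 4 3 6 5)
  after f: (1 2 5 3 4 8 6)

r' f' r f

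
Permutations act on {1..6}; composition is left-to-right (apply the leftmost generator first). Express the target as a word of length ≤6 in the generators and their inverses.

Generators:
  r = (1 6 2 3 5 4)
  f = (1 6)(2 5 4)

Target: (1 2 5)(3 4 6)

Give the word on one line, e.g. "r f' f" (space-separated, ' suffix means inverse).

  after r: (1 6 2 3 5 4)
  after f: (2 3 4 6 5)
  after r': (1 4)(3 5 6)
  after f: (1 2 5)(3 4 6)

r f r' f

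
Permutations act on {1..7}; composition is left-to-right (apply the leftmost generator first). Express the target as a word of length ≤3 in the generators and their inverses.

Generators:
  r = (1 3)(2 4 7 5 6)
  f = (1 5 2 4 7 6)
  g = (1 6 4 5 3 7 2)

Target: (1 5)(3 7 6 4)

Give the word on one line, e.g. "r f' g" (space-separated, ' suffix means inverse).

g f' r

  after g: (1 6 4 5 3 7 2)
  after f': (1 7 5 3 4)(2 6)
  after r: (1 5)(3 7 6 4)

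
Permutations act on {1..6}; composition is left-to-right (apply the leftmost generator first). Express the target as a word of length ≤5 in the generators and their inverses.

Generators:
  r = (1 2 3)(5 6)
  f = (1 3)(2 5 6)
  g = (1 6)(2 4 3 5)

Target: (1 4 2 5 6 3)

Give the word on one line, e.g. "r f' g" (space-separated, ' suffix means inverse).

  after f': (1 3)(2 6 5)
  after r: (2 5 3)
  after f': (1 3 6 5)
  after g': (1 4 2 5 6 3)

f' r f' g'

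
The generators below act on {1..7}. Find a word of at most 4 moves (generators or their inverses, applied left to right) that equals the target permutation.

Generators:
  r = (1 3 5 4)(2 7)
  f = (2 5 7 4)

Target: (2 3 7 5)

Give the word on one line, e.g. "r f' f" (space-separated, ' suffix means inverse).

  after r: (1 3 5 4)(2 7)
  after f': (1 3 2 5 7 4)
  after r': (2 3 7 5)

r f' r'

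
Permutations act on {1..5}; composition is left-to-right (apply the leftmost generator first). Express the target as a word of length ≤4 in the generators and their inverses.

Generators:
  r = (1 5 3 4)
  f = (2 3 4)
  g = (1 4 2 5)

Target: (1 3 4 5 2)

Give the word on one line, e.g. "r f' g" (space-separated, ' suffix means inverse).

g' r

  after g': (1 5 2 4)
  after r: (1 3 4 5 2)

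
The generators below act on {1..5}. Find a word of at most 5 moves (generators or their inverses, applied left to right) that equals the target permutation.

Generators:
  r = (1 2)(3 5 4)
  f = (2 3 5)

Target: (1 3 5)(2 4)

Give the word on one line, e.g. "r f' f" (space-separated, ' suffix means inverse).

f' f' r' f

  after f': (2 5 3)
  after f': (2 3 5)
  after r': (1 2 4 5)
  after f: (1 3 5)(2 4)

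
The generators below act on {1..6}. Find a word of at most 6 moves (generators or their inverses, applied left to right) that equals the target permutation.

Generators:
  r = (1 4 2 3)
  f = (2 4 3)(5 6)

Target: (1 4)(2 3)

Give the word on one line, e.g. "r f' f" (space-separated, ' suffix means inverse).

  after f': (2 3 4)(5 6)
  after r: (1 4 3 2)(5 6)
  after r: (1 2 4)(5 6)
  after f: (1 4)(2 3)

f' r r f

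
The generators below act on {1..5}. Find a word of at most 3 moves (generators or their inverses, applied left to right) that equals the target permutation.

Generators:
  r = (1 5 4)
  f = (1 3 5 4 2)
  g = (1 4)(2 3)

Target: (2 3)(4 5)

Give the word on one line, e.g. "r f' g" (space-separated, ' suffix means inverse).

g r

  after g: (1 4)(2 3)
  after r: (2 3)(4 5)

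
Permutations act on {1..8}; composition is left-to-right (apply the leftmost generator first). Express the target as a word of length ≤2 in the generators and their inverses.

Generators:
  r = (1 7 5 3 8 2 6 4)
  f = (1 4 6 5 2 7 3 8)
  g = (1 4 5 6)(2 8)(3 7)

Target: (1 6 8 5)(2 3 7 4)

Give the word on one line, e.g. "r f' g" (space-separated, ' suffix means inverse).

r' r'

  after r': (1 4 6 2 8 3 5 7)
  after r': (1 6 8 5)(2 3 7 4)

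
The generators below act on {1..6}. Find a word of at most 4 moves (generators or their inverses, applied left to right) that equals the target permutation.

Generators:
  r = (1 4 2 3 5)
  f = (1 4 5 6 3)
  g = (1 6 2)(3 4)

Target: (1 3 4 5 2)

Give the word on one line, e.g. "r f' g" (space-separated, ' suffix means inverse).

r' r'

  after r': (1 5 3 2 4)
  after r': (1 3 4 5 2)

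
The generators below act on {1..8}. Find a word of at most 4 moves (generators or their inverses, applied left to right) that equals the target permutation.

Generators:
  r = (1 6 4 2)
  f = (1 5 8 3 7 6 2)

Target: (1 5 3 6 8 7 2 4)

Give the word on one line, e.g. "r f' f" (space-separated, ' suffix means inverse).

  after r': (1 2 4 6)
  after f: (2 4)(3 7 6 5 8)
  after f: (1 5 3 6 8 7 2 4)

r' f f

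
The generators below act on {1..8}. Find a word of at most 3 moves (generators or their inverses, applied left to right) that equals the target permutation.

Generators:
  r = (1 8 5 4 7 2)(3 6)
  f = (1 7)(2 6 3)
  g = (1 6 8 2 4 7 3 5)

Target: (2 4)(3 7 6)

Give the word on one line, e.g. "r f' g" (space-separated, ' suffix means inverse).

  after r: (1 8 5 4 7 2)(3 6)
  after f': (1 8 5 4)(2 7 3)
  after r': (2 4)(3 7 6)

r f' r'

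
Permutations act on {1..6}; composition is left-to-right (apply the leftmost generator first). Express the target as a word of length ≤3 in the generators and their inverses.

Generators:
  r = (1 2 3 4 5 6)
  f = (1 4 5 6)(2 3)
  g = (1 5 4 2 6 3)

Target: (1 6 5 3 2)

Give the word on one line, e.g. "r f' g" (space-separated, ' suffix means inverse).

r g

  after r: (1 2 3 4 5 6)
  after g: (1 6 5 3 2)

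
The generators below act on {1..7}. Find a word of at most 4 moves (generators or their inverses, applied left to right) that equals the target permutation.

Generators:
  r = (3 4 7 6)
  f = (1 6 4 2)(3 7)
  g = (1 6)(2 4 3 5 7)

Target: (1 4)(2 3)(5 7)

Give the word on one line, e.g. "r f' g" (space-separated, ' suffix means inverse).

  after f': (1 2 4 6)(3 7)
  after g: (1 4)(2 3)(5 7)

f' g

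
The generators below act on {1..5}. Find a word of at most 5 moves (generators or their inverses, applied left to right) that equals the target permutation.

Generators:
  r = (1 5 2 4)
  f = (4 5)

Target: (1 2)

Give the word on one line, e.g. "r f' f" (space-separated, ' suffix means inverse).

r r f'

  after r: (1 5 2 4)
  after r: (1 2)(4 5)
  after f': (1 2)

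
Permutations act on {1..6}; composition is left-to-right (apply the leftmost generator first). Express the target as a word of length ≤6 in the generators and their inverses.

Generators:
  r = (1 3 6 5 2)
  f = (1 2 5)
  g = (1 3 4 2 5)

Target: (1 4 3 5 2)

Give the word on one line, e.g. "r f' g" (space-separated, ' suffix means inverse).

  after g': (1 5 2 4 3)
  after r: (1 2 4 6 5)
  after g': (1 4 6 2 3)
  after f: (1 4 6 5)(2 3)
  after r': (1 4 3 5 2)

g' r g' f r'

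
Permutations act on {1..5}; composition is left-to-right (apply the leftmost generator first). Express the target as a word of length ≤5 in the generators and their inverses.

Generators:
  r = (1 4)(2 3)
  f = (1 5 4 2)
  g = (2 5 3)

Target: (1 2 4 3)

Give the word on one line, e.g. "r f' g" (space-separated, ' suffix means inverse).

g r' r' f g'

  after g: (2 5 3)
  after r': (1 4)(2 5)
  after r': (2 5 3)
  after f: (1 5 3)(2 4)
  after g': (1 2 4 3)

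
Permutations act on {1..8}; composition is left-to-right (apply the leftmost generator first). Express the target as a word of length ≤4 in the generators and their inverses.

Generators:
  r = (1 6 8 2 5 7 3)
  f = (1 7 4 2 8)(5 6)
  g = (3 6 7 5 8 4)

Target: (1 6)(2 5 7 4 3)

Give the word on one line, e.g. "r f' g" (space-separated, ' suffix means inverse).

  after g': (3 4 8 5 7 6)
  after f: (1 7 5 4)(2 8 6 3)
  after r': (1 5 4 3 8)(2 6 7)
  after f': (1 6)(2 5 7 4 3)

g' f r' f'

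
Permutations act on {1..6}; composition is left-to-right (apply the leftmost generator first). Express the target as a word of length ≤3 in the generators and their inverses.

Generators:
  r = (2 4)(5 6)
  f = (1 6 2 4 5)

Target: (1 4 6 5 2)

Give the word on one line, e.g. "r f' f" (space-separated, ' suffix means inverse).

  after f: (1 6 2 4 5)
  after f: (1 2 5 6 4)
  after f: (1 4 6 5 2)

f f f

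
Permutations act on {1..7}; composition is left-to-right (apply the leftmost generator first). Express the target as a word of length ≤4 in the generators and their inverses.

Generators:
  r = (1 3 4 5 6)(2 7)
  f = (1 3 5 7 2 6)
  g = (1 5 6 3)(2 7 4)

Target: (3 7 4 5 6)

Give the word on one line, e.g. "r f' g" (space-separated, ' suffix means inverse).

r' r' f' r'

  after r': (1 6 5 4 3)(2 7)
  after r': (1 5 3 6 4)
  after f': (1 3 2 7 5)(4 6)
  after r': (3 7 4 5 6)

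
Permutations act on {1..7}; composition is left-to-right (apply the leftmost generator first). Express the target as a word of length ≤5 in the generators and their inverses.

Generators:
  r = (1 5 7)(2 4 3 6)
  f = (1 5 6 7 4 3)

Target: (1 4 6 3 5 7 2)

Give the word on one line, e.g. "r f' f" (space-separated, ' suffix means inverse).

f' r f f

  after f': (1 3 4 7 6 5)
  after r: (1 6 7 2 4)
  after f: (1 7 2 3)(4 5 6)
  after f: (1 4 6 3 5 7 2)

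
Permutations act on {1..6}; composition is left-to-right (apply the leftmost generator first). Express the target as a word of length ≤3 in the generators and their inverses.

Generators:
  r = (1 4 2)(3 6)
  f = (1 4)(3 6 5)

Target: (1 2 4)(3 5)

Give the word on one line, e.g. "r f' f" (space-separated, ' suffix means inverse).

  after f: (1 4)(3 6 5)
  after f: (3 5 6)
  after r': (1 2 4)(3 5)

f f r'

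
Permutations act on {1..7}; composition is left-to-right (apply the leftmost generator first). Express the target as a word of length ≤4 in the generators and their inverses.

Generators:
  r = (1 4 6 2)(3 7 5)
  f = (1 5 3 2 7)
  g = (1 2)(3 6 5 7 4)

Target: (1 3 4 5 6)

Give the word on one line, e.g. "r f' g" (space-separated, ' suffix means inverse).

  after r: (1 4 6 2)(3 7 5)
  after g: (1 3 4 5 6)

r g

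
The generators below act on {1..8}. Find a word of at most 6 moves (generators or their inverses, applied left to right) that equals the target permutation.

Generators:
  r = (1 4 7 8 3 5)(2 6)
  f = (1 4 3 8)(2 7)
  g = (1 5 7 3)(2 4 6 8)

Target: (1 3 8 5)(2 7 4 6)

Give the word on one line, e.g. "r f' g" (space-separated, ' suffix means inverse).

f' r f' r g

  after f': (1 8 3 4)(2 7)
  after r: (1 3 7 6 2 8 5)
  after f': (1 4)(2 3)(5 8)(6 7)
  after r: (1 7 2 5 3 6 8)
  after g: (1 3 8 5)(2 7 4 6)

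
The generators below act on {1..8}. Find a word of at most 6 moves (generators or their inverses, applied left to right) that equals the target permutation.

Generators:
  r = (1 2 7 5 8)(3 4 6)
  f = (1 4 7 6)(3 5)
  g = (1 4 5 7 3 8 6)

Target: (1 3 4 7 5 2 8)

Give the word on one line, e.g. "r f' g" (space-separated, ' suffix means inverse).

  after g: (1 4 5 7 3 8 6)
  after r': (1 3 5 2)(4 7 6 8)
  after g': (1 7 8)(2 6 3 4 5)
  after g': (1 5 2 8 6 7 3)
  after f: (1 3 4 7 5 2 8)

g r' g' g' f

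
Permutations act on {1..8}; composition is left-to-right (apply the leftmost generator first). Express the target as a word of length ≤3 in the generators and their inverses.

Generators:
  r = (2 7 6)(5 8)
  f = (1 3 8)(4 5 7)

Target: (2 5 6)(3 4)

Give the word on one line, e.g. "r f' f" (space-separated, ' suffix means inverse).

  after f: (1 3 8)(4 5 7)
  after r: (1 3 5 6 2 7 4 8)
  after f': (2 5 6)(3 4)

f r f'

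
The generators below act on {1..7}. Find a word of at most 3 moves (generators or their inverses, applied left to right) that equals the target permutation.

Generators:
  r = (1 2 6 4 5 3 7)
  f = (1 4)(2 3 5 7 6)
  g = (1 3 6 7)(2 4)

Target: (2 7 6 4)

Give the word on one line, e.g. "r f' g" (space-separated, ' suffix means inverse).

  after g: (1 3 6 7)(2 4)
  after f': (1 2)(3 7 4 6 5)
  after r': (2 7 6 4)

g f' r'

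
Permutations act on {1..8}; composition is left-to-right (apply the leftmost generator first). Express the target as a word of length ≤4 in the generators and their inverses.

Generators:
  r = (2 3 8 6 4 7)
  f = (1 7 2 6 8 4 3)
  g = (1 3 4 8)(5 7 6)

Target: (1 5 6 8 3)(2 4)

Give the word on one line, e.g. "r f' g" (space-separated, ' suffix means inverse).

r f g g

  after r: (2 3 8 6 4 7)
  after f: (1 7 6 3 4 2)
  after g: (1 6 4 2 3 8)(5 7)
  after g: (1 5 6 8 3)(2 4)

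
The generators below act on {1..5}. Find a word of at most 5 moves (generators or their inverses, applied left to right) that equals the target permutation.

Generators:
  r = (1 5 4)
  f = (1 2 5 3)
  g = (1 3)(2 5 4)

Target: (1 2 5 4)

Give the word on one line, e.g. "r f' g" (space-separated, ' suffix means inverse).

  after g': (1 3)(2 4 5)
  after r': (1 3 4)(2 5)
  after g': (3 5 4)
  after r': (1 4 3)
  after g: (1 2 5 4)

g' r' g' r' g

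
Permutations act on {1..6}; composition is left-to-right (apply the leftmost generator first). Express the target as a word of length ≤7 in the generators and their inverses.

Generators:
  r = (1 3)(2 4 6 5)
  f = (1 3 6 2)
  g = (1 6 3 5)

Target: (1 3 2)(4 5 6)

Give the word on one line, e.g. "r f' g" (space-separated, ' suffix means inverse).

g f r' f g'

  after g: (1 6 3 5)
  after f: (1 2)(3 5)
  after r': (1 5)(2 3 6 4)
  after f: (1 5 3 2 6 4)
  after g': (1 3 2)(4 5 6)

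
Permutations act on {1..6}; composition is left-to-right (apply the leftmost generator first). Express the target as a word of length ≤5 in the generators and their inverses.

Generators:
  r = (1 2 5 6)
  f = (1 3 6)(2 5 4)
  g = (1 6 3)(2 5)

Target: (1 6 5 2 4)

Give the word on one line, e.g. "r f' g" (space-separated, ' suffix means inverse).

g' g' f' r g'

  after g': (1 3 6)(2 5)
  after g': (1 6 3)
  after f': (1 3 6)(2 4 5)
  after r: (1 3)(2 4 6)
  after g': (1 6 5 2 4)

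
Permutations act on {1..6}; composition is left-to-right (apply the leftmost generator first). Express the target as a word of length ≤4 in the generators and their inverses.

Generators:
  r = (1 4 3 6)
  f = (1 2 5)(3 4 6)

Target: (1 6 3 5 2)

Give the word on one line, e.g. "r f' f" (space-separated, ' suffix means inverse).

  after r: (1 4 3 6)
  after r: (1 3)(4 6)
  after f: (1 4 3 2 5)
  after f: (1 6 3 5 2)

r r f f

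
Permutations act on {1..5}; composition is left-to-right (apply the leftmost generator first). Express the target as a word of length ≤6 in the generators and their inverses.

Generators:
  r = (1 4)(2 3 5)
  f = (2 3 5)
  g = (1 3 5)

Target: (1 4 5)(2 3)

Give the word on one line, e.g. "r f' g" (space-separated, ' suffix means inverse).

r' f g' g' f

  after r': (1 4)(2 5 3)
  after f: (1 4)
  after g': (1 4 5 3)
  after g': (1 4 3 5)
  after f: (1 4 5)(2 3)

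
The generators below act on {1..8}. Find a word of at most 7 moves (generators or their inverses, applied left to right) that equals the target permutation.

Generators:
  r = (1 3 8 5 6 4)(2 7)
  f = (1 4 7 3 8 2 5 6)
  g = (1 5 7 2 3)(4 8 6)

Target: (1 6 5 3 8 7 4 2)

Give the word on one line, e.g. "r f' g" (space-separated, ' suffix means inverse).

  after r': (1 4 6 5 8 3)(2 7)
  after r': (1 6 8)(3 4 5)
  after f': (1 5 7 4 2 8 6 3)
  after r': (1 8 5 2 3 4 7 6)
  after g: (1 6 5 3 8 7 4 2)

r' r' f' r' g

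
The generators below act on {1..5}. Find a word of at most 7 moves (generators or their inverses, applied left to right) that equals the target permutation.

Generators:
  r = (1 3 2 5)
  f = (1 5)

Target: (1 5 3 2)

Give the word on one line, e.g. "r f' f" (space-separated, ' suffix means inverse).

f r' r' r' f

  after f: (1 5)
  after r': (1 2 3)
  after r': (1 3 5 2)
  after r': (2 5 3)
  after f: (1 5 3 2)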